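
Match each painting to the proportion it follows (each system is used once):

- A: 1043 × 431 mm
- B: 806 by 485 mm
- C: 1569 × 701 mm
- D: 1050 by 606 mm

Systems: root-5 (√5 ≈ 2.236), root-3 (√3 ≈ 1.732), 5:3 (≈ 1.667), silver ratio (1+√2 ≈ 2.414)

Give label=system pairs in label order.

A=silver ratio, B=5:3, C=root-5, D=root-3

A = 1043/431 ≈ 2.420 → silver ratio (2.414)
B = 806/485 ≈ 1.662 → 5:3 (1.667)
C = 1569/701 ≈ 2.238 → root-5 (2.236)
D = 1050/606 ≈ 1.733 → root-3 (1.732)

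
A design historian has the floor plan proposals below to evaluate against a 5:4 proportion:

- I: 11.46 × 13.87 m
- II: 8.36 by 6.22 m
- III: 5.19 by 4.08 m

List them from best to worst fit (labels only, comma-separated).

Ratios: I = 13.87 / 11.46 ≈ 1.210; II = 8.36 / 6.22 ≈ 1.344; III = 5.19 / 4.08 ≈ 1.272.
|Δ from 1.250|: I 0.040; II 0.094; III 0.022.

III, I, II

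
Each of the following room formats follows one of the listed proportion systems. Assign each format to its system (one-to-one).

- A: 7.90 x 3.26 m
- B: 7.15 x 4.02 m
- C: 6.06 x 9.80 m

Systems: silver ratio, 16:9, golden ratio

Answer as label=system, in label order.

Ratios: A ≈ 2.423; B ≈ 1.779; C ≈ 1.617.
Targets: silver ratio ≈ 2.414; 16:9 ≈ 1.778; golden ratio ≈ 1.618.

A=silver ratio, B=16:9, C=golden ratio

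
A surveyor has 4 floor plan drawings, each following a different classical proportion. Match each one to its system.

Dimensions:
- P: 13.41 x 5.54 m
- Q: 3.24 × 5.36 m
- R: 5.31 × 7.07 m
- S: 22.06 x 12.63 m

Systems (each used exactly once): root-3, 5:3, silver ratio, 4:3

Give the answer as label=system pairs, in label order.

Ratios: P ≈ 2.421; Q ≈ 1.654; R ≈ 1.331; S ≈ 1.747.
Targets: root-3 ≈ 1.732; 5:3 ≈ 1.667; silver ratio ≈ 2.414; 4:3 ≈ 1.333.

P=silver ratio, Q=5:3, R=4:3, S=root-3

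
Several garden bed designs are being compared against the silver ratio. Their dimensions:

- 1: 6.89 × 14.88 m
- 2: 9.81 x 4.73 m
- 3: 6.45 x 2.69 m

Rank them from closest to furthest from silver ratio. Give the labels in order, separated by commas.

1: 14.88/6.89 ≈ 2.160 → |2.160 − 2.414| = 0.254
2: 9.81/4.73 ≈ 2.074 → |2.074 − 2.414| = 0.340
3: 6.45/2.69 ≈ 2.398 → |2.398 − 2.414| = 0.016

3, 1, 2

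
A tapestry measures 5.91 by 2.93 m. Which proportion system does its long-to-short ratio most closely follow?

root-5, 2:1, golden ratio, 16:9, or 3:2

2:1

Ratio = 5.91 / 2.93 ≈ 2.017.
Distances: root-5 2.236 (Δ 0.219); 2:1 2.000 (Δ 0.017); golden ratio 1.618 (Δ 0.399); 16:9 1.778 (Δ 0.239); 3:2 1.500 (Δ 0.517).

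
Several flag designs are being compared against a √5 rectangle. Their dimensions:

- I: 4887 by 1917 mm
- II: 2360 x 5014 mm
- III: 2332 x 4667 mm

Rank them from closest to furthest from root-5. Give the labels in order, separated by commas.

I: 4887/1917 ≈ 2.549 → |2.549 − 2.236| = 0.313
II: 5014/2360 ≈ 2.125 → |2.125 − 2.236| = 0.111
III: 4667/2332 ≈ 2.001 → |2.001 − 2.236| = 0.235

II, III, I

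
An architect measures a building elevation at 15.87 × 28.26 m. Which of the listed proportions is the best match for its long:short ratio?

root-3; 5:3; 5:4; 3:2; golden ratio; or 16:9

16:9

28.26/15.87 ≈ 1.781. Nearest candidates are 16:9 (1.778, off by 0.003) and root-3 (1.732, off by 0.049).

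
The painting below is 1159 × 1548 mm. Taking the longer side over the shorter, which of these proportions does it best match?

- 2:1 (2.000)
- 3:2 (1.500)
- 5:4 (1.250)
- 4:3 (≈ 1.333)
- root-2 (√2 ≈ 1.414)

1548/1159 ≈ 1.336. Nearest candidates are 4:3 (1.333, off by 0.003) and root-2 (1.414, off by 0.078).

4:3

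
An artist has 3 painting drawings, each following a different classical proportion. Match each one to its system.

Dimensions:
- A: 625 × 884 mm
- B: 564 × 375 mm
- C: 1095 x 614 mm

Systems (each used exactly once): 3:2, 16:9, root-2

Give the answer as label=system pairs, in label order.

Ratios: A ≈ 1.414; B ≈ 1.504; C ≈ 1.783.
Targets: 3:2 ≈ 1.500; 16:9 ≈ 1.778; root-2 ≈ 1.414.

A=root-2, B=3:2, C=16:9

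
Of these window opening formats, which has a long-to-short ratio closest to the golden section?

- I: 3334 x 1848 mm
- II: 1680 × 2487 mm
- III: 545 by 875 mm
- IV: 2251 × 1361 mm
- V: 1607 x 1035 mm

Target golden ratio ≈ 1.618.
I: 1.804 (Δ0.186)  II: 1.480 (Δ0.138)  III: 1.606 (Δ0.012)  IV: 1.654 (Δ0.036)  V: 1.553 (Δ0.065)

III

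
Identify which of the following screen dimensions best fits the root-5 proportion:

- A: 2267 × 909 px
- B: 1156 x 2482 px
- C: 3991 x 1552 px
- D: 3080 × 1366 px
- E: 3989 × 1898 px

D

Target root-5 ≈ 2.236.
A: 2.494 (Δ0.258)  B: 2.147 (Δ0.089)  C: 2.572 (Δ0.336)  D: 2.255 (Δ0.019)  E: 2.102 (Δ0.134)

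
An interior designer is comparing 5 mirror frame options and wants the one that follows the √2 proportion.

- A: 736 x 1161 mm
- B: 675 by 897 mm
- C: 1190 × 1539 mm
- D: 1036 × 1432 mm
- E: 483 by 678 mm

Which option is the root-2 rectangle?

E

Target root-2 ≈ 1.414.
A: 1.577 (Δ0.163)  B: 1.329 (Δ0.085)  C: 1.293 (Δ0.121)  D: 1.382 (Δ0.032)  E: 1.404 (Δ0.010)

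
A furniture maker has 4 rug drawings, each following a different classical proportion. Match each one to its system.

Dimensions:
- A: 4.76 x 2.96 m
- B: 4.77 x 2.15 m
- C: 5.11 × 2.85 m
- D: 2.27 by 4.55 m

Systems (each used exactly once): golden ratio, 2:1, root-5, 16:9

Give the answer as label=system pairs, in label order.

A=golden ratio, B=root-5, C=16:9, D=2:1

A = 4.76/2.96 ≈ 1.608 → golden ratio (1.618)
B = 4.77/2.15 ≈ 2.219 → root-5 (2.236)
C = 5.11/2.85 ≈ 1.793 → 16:9 (1.778)
D = 4.55/2.27 ≈ 2.004 → 2:1 (2.000)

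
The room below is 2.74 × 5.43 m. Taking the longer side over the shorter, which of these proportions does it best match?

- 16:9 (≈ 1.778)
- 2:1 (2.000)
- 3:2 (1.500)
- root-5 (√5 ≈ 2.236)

Ratio = 5.43 / 2.74 ≈ 1.982.
Distances: 16:9 1.778 (Δ 0.204); 2:1 2.000 (Δ 0.018); 3:2 1.500 (Δ 0.482); root-5 2.236 (Δ 0.254).

2:1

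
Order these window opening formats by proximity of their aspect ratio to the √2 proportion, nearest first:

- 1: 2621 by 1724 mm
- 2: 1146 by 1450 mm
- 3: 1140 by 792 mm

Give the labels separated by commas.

1: 2621/1724 ≈ 1.520 → |1.520 − 1.414| = 0.106
2: 1450/1146 ≈ 1.265 → |1.265 − 1.414| = 0.149
3: 1140/792 ≈ 1.439 → |1.439 − 1.414| = 0.025

3, 1, 2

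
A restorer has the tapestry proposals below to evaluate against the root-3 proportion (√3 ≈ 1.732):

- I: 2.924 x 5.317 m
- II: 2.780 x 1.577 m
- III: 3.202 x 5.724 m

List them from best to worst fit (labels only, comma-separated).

II, III, I

Ratios: I = 5.317 / 2.924 ≈ 1.818; II = 2.780 / 1.577 ≈ 1.763; III = 5.724 / 3.202 ≈ 1.788.
|Δ from 1.732|: I 0.086; II 0.031; III 0.056.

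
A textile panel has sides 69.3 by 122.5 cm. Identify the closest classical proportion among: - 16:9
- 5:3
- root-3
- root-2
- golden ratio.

16:9

122.5/69.3 ≈ 1.768. Nearest candidates are 16:9 (1.778, off by 0.010) and root-3 (1.732, off by 0.036).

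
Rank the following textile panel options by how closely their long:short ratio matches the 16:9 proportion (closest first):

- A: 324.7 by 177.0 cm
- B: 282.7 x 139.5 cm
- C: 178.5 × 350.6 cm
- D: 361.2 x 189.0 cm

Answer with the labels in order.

A, D, C, B

Ratios: A = 324.7 / 177.0 ≈ 1.834; B = 282.7 / 139.5 ≈ 2.027; C = 350.6 / 178.5 ≈ 1.964; D = 361.2 / 189.0 ≈ 1.911.
|Δ from 1.778|: A 0.056; B 0.249; C 0.186; D 0.133.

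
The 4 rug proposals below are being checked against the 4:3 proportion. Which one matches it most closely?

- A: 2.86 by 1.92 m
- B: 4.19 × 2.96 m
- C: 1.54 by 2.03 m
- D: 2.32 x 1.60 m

Ratios (long/short): A ≈ 1.490; B ≈ 1.416; C ≈ 1.318; D ≈ 1.450.
4:3 ≈ 1.333; option C is nearest (Δ 0.015).

C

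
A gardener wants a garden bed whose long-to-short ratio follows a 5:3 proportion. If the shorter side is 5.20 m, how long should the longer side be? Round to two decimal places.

5:3 ≈ 1.66667.
Longer side = 5.20 × 1.66667 ≈ 8.6667 → 8.67 m.

8.67 m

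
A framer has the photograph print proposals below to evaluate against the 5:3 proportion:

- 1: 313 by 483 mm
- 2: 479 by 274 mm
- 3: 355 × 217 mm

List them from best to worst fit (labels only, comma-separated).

Ratios: 1 = 483 / 313 ≈ 1.543; 2 = 479 / 274 ≈ 1.748; 3 = 355 / 217 ≈ 1.636.
|Δ from 1.667|: 1 0.124; 2 0.081; 3 0.031.

3, 2, 1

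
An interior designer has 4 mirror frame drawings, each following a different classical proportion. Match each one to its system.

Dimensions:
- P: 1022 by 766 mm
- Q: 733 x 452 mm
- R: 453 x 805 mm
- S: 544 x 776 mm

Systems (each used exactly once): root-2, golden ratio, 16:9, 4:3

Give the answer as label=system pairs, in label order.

Ratios: P ≈ 1.334; Q ≈ 1.622; R ≈ 1.777; S ≈ 1.426.
Targets: root-2 ≈ 1.414; golden ratio ≈ 1.618; 16:9 ≈ 1.778; 4:3 ≈ 1.333.

P=4:3, Q=golden ratio, R=16:9, S=root-2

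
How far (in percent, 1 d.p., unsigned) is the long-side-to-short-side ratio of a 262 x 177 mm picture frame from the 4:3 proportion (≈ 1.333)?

Ratio = 262 / 177 ≈ 1.4802.
Ideal 4:3 ≈ 1.3333. |1.4802 − 1.3333| / 1.3333 ≈ 11.02% → 11.0%.

11.0%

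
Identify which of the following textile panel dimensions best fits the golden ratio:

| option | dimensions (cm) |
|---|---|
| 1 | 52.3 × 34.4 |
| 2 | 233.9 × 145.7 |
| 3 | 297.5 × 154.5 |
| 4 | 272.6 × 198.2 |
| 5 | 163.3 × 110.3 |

Ratios (long/short): 1 ≈ 1.520; 2 ≈ 1.605; 3 ≈ 1.926; 4 ≈ 1.375; 5 ≈ 1.481.
golden ratio ≈ 1.618; option 2 is nearest (Δ 0.013).

2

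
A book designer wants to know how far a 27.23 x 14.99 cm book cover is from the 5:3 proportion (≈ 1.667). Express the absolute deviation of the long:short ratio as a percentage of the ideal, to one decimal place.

9.0%

Ratio = 27.23 / 14.99 ≈ 1.8165.
Ideal 5:3 ≈ 1.6667. |1.8165 − 1.6667| / 1.6667 ≈ 8.99% → 9.0%.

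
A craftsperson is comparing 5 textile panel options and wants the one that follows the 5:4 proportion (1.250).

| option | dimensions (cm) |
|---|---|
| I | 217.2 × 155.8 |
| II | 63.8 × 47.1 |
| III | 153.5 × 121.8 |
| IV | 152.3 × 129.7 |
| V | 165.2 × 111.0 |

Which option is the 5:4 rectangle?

Target 5:4 ≈ 1.250.
I: 1.394 (Δ0.144)  II: 1.355 (Δ0.105)  III: 1.260 (Δ0.010)  IV: 1.174 (Δ0.076)  V: 1.488 (Δ0.238)

III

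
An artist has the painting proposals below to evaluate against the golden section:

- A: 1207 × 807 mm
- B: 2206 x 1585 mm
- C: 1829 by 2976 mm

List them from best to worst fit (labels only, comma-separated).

A: 1207/807 ≈ 1.496 → |1.496 − 1.618| = 0.122
B: 2206/1585 ≈ 1.392 → |1.392 − 1.618| = 0.226
C: 2976/1829 ≈ 1.627 → |1.627 − 1.618| = 0.009

C, A, B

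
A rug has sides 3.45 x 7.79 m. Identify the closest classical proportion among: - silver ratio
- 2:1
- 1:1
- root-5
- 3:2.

7.79/3.45 ≈ 2.258. Nearest candidates are root-5 (2.236, off by 0.022) and silver ratio (2.414, off by 0.156).

root-5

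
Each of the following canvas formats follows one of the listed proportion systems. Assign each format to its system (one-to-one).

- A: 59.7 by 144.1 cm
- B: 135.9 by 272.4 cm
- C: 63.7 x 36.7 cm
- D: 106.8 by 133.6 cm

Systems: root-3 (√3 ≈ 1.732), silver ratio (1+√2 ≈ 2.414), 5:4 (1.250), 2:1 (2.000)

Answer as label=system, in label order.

Ratios: A ≈ 2.414; B ≈ 2.004; C ≈ 1.736; D ≈ 1.251.
Targets: root-3 ≈ 1.732; silver ratio ≈ 2.414; 5:4 ≈ 1.250; 2:1 ≈ 2.000.

A=silver ratio, B=2:1, C=root-3, D=5:4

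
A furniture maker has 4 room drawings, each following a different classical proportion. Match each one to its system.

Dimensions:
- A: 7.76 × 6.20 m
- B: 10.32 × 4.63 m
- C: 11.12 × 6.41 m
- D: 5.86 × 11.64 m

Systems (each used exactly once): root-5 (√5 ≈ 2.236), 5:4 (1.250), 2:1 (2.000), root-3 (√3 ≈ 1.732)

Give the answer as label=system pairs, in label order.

A=5:4, B=root-5, C=root-3, D=2:1

A = 7.76/6.20 ≈ 1.252 → 5:4 (1.250)
B = 10.32/4.63 ≈ 2.229 → root-5 (2.236)
C = 11.12/6.41 ≈ 1.735 → root-3 (1.732)
D = 11.64/5.86 ≈ 1.986 → 2:1 (2.000)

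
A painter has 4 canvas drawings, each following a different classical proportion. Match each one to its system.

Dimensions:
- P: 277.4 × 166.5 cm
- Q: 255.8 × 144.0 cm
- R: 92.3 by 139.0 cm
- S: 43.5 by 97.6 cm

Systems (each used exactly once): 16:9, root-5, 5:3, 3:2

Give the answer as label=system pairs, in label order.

Ratios: P ≈ 1.666; Q ≈ 1.776; R ≈ 1.506; S ≈ 2.244.
Targets: 16:9 ≈ 1.778; root-5 ≈ 2.236; 5:3 ≈ 1.667; 3:2 ≈ 1.500.

P=5:3, Q=16:9, R=3:2, S=root-5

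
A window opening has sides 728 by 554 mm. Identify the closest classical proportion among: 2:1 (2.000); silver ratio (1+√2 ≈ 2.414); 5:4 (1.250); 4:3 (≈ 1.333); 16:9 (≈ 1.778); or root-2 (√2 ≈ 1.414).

4:3

728/554 ≈ 1.314. Nearest candidates are 4:3 (1.333, off by 0.019) and 5:4 (1.250, off by 0.064).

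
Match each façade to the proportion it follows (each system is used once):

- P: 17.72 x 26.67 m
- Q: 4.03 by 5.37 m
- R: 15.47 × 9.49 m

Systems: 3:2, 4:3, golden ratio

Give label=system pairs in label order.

P=3:2, Q=4:3, R=golden ratio

P = 26.67/17.72 ≈ 1.505 → 3:2 (1.500)
Q = 5.37/4.03 ≈ 1.333 → 4:3 (1.333)
R = 15.47/9.49 ≈ 1.630 → golden ratio (1.618)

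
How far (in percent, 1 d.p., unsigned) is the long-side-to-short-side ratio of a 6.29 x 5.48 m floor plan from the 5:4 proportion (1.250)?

8.2%

Ratio = 6.29 / 5.48 ≈ 1.1478.
Ideal 5:4 = 1.2500. |1.1478 − 1.2500| / 1.2500 ≈ 8.18% → 8.2%.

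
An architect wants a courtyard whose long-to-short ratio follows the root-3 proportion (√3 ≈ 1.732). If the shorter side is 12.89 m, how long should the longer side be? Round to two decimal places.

root-3 ≈ 1.73205.
Longer side = 12.89 × 1.73205 ≈ 22.3261 → 22.33 m.

22.33 m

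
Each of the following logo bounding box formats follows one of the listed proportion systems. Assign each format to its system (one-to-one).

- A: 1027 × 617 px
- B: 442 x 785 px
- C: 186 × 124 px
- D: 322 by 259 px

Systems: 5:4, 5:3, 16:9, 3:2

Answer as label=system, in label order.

A=5:3, B=16:9, C=3:2, D=5:4

A = 1027/617 ≈ 1.665 → 5:3 (1.667)
B = 785/442 ≈ 1.776 → 16:9 (1.778)
C = 186/124 ≈ 1.500 → 3:2 (1.500)
D = 322/259 ≈ 1.243 → 5:4 (1.250)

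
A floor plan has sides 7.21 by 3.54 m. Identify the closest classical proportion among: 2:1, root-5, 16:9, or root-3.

2:1

Ratio = 7.21 / 3.54 ≈ 2.037.
Distances: 2:1 2.000 (Δ 0.037); root-5 2.236 (Δ 0.199); 16:9 1.778 (Δ 0.259); root-3 1.732 (Δ 0.305).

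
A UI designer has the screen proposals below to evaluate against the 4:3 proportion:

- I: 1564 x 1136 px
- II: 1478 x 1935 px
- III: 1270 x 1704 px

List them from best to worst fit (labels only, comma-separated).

I: 1564/1136 ≈ 1.377 → |1.377 − 1.333| = 0.044
II: 1935/1478 ≈ 1.309 → |1.309 − 1.333| = 0.024
III: 1704/1270 ≈ 1.342 → |1.342 − 1.333| = 0.009

III, II, I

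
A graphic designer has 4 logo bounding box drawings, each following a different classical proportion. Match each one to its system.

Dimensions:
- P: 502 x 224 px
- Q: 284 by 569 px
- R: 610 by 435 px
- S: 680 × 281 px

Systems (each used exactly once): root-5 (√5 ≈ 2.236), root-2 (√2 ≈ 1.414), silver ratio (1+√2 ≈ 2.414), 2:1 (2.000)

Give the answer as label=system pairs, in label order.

P = 502/224 ≈ 2.241 → root-5 (2.236)
Q = 569/284 ≈ 2.004 → 2:1 (2.000)
R = 610/435 ≈ 1.402 → root-2 (1.414)
S = 680/281 ≈ 2.420 → silver ratio (2.414)

P=root-5, Q=2:1, R=root-2, S=silver ratio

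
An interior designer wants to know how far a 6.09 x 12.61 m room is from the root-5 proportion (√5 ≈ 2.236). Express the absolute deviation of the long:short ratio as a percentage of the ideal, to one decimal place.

Ratio = 12.61 / 6.09 ≈ 2.0706.
Ideal root-5 ≈ 2.2361. |2.0706 − 2.2361| / 2.2361 ≈ 7.40% → 7.4%.

7.4%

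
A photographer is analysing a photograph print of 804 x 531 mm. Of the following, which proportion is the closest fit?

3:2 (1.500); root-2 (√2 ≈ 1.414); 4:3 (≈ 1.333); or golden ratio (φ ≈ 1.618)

3:2

Ratio = 804 / 531 ≈ 1.514.
Distances: 3:2 1.500 (Δ 0.014); root-2 1.414 (Δ 0.100); 4:3 1.333 (Δ 0.181); golden ratio 1.618 (Δ 0.104).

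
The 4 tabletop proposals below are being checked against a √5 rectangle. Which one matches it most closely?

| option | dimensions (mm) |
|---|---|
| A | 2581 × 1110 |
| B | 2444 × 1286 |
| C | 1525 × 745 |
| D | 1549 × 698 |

D

Ratios (long/short): A ≈ 2.325; B ≈ 1.900; C ≈ 2.047; D ≈ 2.219.
root-5 ≈ 2.236; option D is nearest (Δ 0.017).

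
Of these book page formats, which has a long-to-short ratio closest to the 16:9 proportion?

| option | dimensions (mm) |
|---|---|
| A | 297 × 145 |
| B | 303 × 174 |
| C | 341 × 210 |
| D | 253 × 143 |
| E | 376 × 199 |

D

Target 16:9 ≈ 1.778.
A: 2.048 (Δ0.270)  B: 1.741 (Δ0.037)  C: 1.624 (Δ0.154)  D: 1.769 (Δ0.009)  E: 1.889 (Δ0.111)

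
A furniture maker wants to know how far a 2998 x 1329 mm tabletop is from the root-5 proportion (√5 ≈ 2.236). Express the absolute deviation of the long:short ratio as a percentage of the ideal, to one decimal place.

Ratio = 2998 / 1329 ≈ 2.2558.
Ideal root-5 ≈ 2.2361. |2.2558 − 2.2361| / 2.2361 ≈ 0.88% → 0.9%.

0.9%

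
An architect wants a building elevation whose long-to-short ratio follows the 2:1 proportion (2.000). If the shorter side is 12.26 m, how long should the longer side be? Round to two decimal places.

24.52 m

2:1 = 2.00000.
Longer side = 12.26 × 2.00000 ≈ 24.5200 → 24.52 m.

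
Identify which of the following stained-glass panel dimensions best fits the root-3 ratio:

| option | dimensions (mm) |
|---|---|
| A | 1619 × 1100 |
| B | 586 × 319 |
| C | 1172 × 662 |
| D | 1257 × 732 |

D

Target root-3 ≈ 1.732.
A: 1.472 (Δ0.260)  B: 1.837 (Δ0.105)  C: 1.770 (Δ0.038)  D: 1.717 (Δ0.015)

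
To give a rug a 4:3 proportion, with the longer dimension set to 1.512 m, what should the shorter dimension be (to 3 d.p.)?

4:3 ≈ 1.33333.
Shorter side = 1.512 ÷ 1.33333 ≈ 1.13400 → 1.134 m.

1.134 m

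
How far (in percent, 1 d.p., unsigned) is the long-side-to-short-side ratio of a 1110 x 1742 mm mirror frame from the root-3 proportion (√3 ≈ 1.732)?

9.4%

Ratio = 1742 / 1110 ≈ 1.5694.
Ideal root-3 ≈ 1.7321. |1.5694 − 1.7321| / 1.7321 ≈ 9.39% → 9.4%.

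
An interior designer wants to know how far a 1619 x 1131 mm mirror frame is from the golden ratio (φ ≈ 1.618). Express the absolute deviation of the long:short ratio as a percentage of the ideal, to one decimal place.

11.5%

Ratio = 1619 / 1131 ≈ 1.4315.
Ideal golden ratio ≈ 1.6180. |1.4315 − 1.6180| / 1.6180 ≈ 11.53% → 11.5%.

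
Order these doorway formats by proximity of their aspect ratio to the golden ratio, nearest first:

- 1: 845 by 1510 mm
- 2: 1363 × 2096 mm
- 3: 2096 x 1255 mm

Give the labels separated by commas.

3, 2, 1

1: 1510/845 ≈ 1.787 → |1.787 − 1.618| = 0.169
2: 2096/1363 ≈ 1.538 → |1.538 − 1.618| = 0.080
3: 2096/1255 ≈ 1.670 → |1.670 − 1.618| = 0.052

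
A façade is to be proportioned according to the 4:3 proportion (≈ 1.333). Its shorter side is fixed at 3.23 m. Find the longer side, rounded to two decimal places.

4.31 m

4:3 ≈ 1.33333.
Longer side = 3.23 × 1.33333 ≈ 4.3067 → 4.31 m.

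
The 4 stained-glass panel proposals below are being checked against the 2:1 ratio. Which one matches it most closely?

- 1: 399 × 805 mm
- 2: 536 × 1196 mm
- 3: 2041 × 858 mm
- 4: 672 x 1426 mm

Ratios (long/short): 1 ≈ 2.018; 2 ≈ 2.231; 3 ≈ 2.379; 4 ≈ 2.122.
2:1 ≈ 2.000; option 1 is nearest (Δ 0.018).

1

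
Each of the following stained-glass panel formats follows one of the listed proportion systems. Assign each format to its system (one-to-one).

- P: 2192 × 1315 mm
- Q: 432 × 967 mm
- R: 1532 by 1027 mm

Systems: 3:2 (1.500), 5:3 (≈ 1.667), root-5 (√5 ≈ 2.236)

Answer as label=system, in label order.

P=5:3, Q=root-5, R=3:2

P = 2192/1315 ≈ 1.667 → 5:3 (1.667)
Q = 967/432 ≈ 2.238 → root-5 (2.236)
R = 1532/1027 ≈ 1.492 → 3:2 (1.500)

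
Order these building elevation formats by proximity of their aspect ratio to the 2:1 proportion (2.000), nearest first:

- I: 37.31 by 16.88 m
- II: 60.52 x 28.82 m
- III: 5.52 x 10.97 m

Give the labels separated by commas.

I: 37.31/16.88 ≈ 2.210 → |2.210 − 2.000| = 0.210
II: 60.52/28.82 ≈ 2.100 → |2.100 − 2.000| = 0.100
III: 10.97/5.52 ≈ 1.987 → |1.987 − 2.000| = 0.013

III, II, I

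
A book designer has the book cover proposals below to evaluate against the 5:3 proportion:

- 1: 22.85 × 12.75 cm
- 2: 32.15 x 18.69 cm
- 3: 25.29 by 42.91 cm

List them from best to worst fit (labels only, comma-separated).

Ratios: 1 = 22.85 / 12.75 ≈ 1.792; 2 = 32.15 / 18.69 ≈ 1.720; 3 = 42.91 / 25.29 ≈ 1.697.
|Δ from 1.667|: 1 0.125; 2 0.053; 3 0.030.

3, 2, 1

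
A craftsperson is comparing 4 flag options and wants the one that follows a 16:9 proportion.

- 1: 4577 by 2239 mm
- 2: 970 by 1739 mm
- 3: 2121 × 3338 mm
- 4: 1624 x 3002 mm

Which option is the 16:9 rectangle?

Target 16:9 ≈ 1.778.
1: 2.044 (Δ0.266)  2: 1.793 (Δ0.015)  3: 1.574 (Δ0.204)  4: 1.849 (Δ0.071)

2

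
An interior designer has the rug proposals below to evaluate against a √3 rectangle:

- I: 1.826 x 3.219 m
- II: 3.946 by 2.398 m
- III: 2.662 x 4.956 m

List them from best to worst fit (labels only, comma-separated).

I: 3.219/1.826 ≈ 1.763 → |1.763 − 1.732| = 0.031
II: 3.946/2.398 ≈ 1.646 → |1.646 − 1.732| = 0.086
III: 4.956/2.662 ≈ 1.862 → |1.862 − 1.732| = 0.130

I, II, III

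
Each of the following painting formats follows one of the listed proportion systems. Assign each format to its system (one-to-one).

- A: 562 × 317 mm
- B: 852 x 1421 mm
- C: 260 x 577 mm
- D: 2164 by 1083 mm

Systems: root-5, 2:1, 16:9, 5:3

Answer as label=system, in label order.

Ratios: A ≈ 1.773; B ≈ 1.668; C ≈ 2.219; D ≈ 1.998.
Targets: root-5 ≈ 2.236; 2:1 ≈ 2.000; 16:9 ≈ 1.778; 5:3 ≈ 1.667.

A=16:9, B=5:3, C=root-5, D=2:1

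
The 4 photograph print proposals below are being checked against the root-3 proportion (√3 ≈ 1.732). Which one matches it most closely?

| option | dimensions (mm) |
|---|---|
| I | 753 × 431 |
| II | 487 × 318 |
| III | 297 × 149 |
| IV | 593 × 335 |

Ratios (long/short): I ≈ 1.747; II ≈ 1.531; III ≈ 1.993; IV ≈ 1.770.
root-3 ≈ 1.732; option I is nearest (Δ 0.015).

I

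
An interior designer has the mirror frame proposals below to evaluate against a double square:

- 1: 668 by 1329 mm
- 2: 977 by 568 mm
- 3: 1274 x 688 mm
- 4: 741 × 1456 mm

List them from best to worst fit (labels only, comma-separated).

1, 4, 3, 2

1: 1329/668 ≈ 1.990 → |1.990 − 2.000| = 0.010
2: 977/568 ≈ 1.720 → |1.720 − 2.000| = 0.280
3: 1274/688 ≈ 1.852 → |1.852 − 2.000| = 0.148
4: 1456/741 ≈ 1.965 → |1.965 − 2.000| = 0.035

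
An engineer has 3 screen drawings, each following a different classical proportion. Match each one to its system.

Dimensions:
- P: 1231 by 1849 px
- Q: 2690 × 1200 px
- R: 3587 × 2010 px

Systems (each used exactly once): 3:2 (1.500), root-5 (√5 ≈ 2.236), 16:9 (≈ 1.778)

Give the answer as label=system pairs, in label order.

P=3:2, Q=root-5, R=16:9

P = 1849/1231 ≈ 1.502 → 3:2 (1.500)
Q = 2690/1200 ≈ 2.242 → root-5 (2.236)
R = 3587/2010 ≈ 1.785 → 16:9 (1.778)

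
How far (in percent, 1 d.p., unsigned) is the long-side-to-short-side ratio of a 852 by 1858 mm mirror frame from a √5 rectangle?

Ratio = 1858 / 852 ≈ 2.1808.
Ideal root-5 ≈ 2.2361. |2.1808 − 2.2361| / 2.2361 ≈ 2.47% → 2.5%.

2.5%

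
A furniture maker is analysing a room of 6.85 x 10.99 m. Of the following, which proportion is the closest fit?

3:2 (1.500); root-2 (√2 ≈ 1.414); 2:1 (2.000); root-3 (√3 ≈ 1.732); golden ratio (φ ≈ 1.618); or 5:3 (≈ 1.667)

golden ratio

Ratio = 10.99 / 6.85 ≈ 1.604.
Distances: 3:2 1.500 (Δ 0.104); root-2 1.414 (Δ 0.190); 2:1 2.000 (Δ 0.396); root-3 1.732 (Δ 0.128); golden ratio 1.618 (Δ 0.014); 5:3 1.667 (Δ 0.063).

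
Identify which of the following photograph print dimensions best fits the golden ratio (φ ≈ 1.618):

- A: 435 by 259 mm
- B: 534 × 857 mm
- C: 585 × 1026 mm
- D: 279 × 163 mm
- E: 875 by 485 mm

Target golden ratio ≈ 1.618.
A: 1.680 (Δ0.062)  B: 1.605 (Δ0.013)  C: 1.754 (Δ0.136)  D: 1.712 (Δ0.094)  E: 1.804 (Δ0.186)

B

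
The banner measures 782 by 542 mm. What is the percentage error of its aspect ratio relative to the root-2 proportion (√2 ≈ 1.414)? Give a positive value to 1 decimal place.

2.0%

Ratio = 782 / 542 ≈ 1.4428.
Ideal root-2 ≈ 1.4142. |1.4428 − 1.4142| / 1.4142 ≈ 2.02% → 2.0%.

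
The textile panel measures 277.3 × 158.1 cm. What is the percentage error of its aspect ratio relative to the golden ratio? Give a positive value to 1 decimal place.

Ratio = 277.3 / 158.1 ≈ 1.7540.
Ideal golden ratio ≈ 1.6180. |1.7540 − 1.6180| / 1.6180 ≈ 8.41% → 8.4%.

8.4%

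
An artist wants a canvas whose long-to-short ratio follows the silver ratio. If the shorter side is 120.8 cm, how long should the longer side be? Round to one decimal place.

291.6 cm

silver ratio ≈ 2.41421.
Longer side = 120.8 × 2.41421 ≈ 291.637 → 291.6 cm.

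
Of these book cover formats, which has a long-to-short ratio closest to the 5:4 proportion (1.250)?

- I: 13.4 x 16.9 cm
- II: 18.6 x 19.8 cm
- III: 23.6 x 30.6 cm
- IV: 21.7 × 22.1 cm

Target 5:4 ≈ 1.250.
I: 1.261 (Δ0.011)  II: 1.065 (Δ0.185)  III: 1.297 (Δ0.047)  IV: 1.018 (Δ0.232)

I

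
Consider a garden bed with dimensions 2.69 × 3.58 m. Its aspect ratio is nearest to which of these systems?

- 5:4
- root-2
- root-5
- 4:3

3.58/2.69 ≈ 1.331. Nearest candidates are 4:3 (1.333, off by 0.002) and 5:4 (1.250, off by 0.081).

4:3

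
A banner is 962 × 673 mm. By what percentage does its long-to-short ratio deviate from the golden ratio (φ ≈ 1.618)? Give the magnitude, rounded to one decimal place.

Ratio = 962 / 673 ≈ 1.4294.
Ideal golden ratio ≈ 1.6180. |1.4294 − 1.6180| / 1.6180 ≈ 11.66% → 11.7%.

11.7%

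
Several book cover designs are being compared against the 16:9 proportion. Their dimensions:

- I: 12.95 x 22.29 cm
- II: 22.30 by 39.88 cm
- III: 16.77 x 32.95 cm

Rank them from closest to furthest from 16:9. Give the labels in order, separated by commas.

Ratios: I = 22.29 / 12.95 ≈ 1.721; II = 39.88 / 22.30 ≈ 1.788; III = 32.95 / 16.77 ≈ 1.965.
|Δ from 1.778|: I 0.057; II 0.010; III 0.187.

II, I, III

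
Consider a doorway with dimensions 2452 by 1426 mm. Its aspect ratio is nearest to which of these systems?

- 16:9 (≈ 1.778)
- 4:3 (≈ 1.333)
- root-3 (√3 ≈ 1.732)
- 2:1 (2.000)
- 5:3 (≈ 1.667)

Ratio = 2452 / 1426 ≈ 1.719.
Distances: 16:9 1.778 (Δ 0.059); 4:3 1.333 (Δ 0.386); root-3 1.732 (Δ 0.013); 2:1 2.000 (Δ 0.281); 5:3 1.667 (Δ 0.052).

root-3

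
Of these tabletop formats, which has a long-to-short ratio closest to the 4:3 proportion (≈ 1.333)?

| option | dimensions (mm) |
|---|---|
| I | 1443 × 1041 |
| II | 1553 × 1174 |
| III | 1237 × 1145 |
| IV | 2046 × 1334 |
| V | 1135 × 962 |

II

Ratios (long/short): I ≈ 1.386; II ≈ 1.323; III ≈ 1.080; IV ≈ 1.534; V ≈ 1.180.
4:3 ≈ 1.333; option II is nearest (Δ 0.010).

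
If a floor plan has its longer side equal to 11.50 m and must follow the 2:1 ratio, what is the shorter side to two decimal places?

2:1 = 2.00000.
Shorter side = 11.50 ÷ 2.00000 ≈ 5.7500 → 5.75 m.

5.75 m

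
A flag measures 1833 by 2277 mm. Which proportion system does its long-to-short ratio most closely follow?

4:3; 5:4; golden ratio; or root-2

2277/1833 ≈ 1.242. Nearest candidates are 5:4 (1.250, off by 0.008) and 4:3 (1.333, off by 0.091).

5:4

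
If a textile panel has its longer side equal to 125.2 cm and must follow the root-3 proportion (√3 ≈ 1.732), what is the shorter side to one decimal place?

72.3 cm

root-3 ≈ 1.73205.
Shorter side = 125.2 ÷ 1.73205 ≈ 72.284 → 72.3 cm.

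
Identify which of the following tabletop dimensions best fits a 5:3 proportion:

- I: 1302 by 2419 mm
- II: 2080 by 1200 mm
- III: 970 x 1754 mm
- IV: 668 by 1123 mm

IV

Ratios (long/short): I ≈ 1.858; II ≈ 1.733; III ≈ 1.808; IV ≈ 1.681.
5:3 ≈ 1.667; option IV is nearest (Δ 0.014).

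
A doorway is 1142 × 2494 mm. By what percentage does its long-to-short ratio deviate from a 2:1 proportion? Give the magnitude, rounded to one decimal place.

9.2%

Ratio = 2494 / 1142 ≈ 2.1839.
Ideal 2:1 = 2.0000. |2.1839 − 2.0000| / 2.0000 ≈ 9.19% → 9.2%.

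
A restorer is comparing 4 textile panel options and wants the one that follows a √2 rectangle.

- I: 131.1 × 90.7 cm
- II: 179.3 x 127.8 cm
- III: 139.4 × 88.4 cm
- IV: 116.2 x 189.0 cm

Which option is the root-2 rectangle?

Ratios (long/short): I ≈ 1.445; II ≈ 1.403; III ≈ 1.577; IV ≈ 1.627.
root-2 ≈ 1.414; option II is nearest (Δ 0.011).

II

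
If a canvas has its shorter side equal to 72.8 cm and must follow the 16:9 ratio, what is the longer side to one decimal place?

129.4 cm

16:9 ≈ 1.77778.
Longer side = 72.8 × 1.77778 ≈ 129.422 → 129.4 cm.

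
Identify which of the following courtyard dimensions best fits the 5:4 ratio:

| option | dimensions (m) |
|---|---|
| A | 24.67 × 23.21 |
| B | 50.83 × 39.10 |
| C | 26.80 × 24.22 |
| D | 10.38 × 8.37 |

Target 5:4 ≈ 1.250.
A: 1.063 (Δ0.187)  B: 1.300 (Δ0.050)  C: 1.107 (Δ0.143)  D: 1.240 (Δ0.010)

D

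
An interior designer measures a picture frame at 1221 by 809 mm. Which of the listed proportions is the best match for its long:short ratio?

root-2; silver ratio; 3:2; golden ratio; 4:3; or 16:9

1221/809 ≈ 1.509. Nearest candidates are 3:2 (1.500, off by 0.009) and root-2 (1.414, off by 0.095).

3:2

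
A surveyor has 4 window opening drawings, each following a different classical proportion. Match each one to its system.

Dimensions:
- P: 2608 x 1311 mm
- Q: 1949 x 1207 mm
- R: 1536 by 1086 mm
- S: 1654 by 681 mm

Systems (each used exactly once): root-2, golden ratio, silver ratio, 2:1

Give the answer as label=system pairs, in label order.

Ratios: P ≈ 1.989; Q ≈ 1.615; R ≈ 1.414; S ≈ 2.429.
Targets: root-2 ≈ 1.414; golden ratio ≈ 1.618; silver ratio ≈ 2.414; 2:1 ≈ 2.000.

P=2:1, Q=golden ratio, R=root-2, S=silver ratio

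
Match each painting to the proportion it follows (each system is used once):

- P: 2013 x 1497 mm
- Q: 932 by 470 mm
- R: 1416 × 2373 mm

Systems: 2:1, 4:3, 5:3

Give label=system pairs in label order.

P=4:3, Q=2:1, R=5:3

P = 2013/1497 ≈ 1.345 → 4:3 (1.333)
Q = 932/470 ≈ 1.983 → 2:1 (2.000)
R = 2373/1416 ≈ 1.676 → 5:3 (1.667)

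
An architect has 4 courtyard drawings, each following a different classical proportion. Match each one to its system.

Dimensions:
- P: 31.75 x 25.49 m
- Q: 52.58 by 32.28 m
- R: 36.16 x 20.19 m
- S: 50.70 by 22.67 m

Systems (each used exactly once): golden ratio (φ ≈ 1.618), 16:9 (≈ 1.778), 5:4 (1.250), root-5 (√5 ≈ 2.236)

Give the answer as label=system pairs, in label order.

P=5:4, Q=golden ratio, R=16:9, S=root-5

Ratios: P ≈ 1.246; Q ≈ 1.629; R ≈ 1.791; S ≈ 2.236.
Targets: golden ratio ≈ 1.618; 16:9 ≈ 1.778; 5:4 ≈ 1.250; root-5 ≈ 2.236.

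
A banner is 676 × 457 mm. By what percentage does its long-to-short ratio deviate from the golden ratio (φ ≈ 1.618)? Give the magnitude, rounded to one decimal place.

8.6%

Ratio = 676 / 457 ≈ 1.4792.
Ideal golden ratio ≈ 1.6180. |1.4792 − 1.6180| / 1.6180 ≈ 8.58% → 8.6%.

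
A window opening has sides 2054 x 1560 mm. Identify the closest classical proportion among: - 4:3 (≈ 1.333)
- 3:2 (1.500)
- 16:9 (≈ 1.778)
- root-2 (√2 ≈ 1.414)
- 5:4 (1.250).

2054/1560 ≈ 1.317. Nearest candidates are 4:3 (1.333, off by 0.016) and 5:4 (1.250, off by 0.067).

4:3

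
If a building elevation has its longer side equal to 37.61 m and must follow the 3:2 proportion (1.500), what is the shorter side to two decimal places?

3:2 = 1.50000.
Shorter side = 37.61 ÷ 1.50000 ≈ 25.0733 → 25.07 m.

25.07 m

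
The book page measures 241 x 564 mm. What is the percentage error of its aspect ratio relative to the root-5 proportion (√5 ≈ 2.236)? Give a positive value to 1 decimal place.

Ratio = 564 / 241 ≈ 2.3402.
Ideal root-5 ≈ 2.2361. |2.3402 − 2.2361| / 2.2361 ≈ 4.66% → 4.7%.

4.7%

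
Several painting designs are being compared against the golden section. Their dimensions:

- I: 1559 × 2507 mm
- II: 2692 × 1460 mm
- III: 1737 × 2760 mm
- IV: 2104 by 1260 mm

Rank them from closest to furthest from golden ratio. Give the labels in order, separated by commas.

I, III, IV, II

Ratios: I = 2507 / 1559 ≈ 1.608; II = 2692 / 1460 ≈ 1.844; III = 2760 / 1737 ≈ 1.589; IV = 2104 / 1260 ≈ 1.670.
|Δ from 1.618|: I 0.010; II 0.226; III 0.029; IV 0.052.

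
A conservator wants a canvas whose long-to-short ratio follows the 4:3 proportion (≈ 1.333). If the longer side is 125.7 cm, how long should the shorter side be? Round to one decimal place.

94.3 cm

4:3 ≈ 1.33333.
Shorter side = 125.7 ÷ 1.33333 ≈ 94.275 → 94.3 cm.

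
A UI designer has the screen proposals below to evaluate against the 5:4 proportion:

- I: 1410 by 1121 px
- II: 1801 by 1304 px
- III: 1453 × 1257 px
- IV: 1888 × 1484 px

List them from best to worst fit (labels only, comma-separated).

Ratios: I = 1410 / 1121 ≈ 1.258; II = 1801 / 1304 ≈ 1.381; III = 1453 / 1257 ≈ 1.156; IV = 1888 / 1484 ≈ 1.272.
|Δ from 1.250|: I 0.008; II 0.131; III 0.094; IV 0.022.

I, IV, III, II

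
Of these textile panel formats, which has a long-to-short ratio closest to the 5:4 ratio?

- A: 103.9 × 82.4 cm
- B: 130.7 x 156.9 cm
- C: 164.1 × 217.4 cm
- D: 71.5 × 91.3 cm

Ratios (long/short): A ≈ 1.261; B ≈ 1.200; C ≈ 1.325; D ≈ 1.277.
5:4 ≈ 1.250; option A is nearest (Δ 0.011).

A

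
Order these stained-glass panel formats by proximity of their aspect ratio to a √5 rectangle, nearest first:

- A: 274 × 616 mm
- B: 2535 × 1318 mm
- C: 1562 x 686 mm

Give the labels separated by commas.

A: 616/274 ≈ 2.248 → |2.248 − 2.236| = 0.012
B: 2535/1318 ≈ 1.923 → |1.923 − 2.236| = 0.313
C: 1562/686 ≈ 2.277 → |2.277 − 2.236| = 0.041

A, C, B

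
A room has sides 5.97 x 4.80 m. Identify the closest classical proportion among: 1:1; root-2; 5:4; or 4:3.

Ratio = 5.97 / 4.80 ≈ 1.244.
Distances: 1:1 1.000 (Δ 0.244); root-2 1.414 (Δ 0.170); 5:4 1.250 (Δ 0.006); 4:3 1.333 (Δ 0.089).

5:4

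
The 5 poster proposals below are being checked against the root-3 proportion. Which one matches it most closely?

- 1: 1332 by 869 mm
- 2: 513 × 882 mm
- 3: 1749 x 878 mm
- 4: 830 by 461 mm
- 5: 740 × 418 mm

Target root-3 ≈ 1.732.
1: 1.533 (Δ0.199)  2: 1.719 (Δ0.013)  3: 1.992 (Δ0.260)  4: 1.800 (Δ0.068)  5: 1.770 (Δ0.038)

2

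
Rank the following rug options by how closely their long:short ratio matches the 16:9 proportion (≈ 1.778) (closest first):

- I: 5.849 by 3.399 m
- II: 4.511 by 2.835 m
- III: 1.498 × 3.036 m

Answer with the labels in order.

I: 5.849/3.399 ≈ 1.721 → |1.721 − 1.778| = 0.057
II: 4.511/2.835 ≈ 1.591 → |1.591 − 1.778| = 0.187
III: 3.036/1.498 ≈ 2.027 → |2.027 − 1.778| = 0.249

I, II, III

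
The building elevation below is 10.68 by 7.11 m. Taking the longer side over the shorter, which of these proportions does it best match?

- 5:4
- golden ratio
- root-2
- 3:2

10.68/7.11 ≈ 1.502. Nearest candidates are 3:2 (1.500, off by 0.002) and root-2 (1.414, off by 0.088).

3:2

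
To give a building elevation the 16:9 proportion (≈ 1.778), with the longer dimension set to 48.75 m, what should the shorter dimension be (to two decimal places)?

16:9 ≈ 1.77778.
Shorter side = 48.75 ÷ 1.77778 ≈ 27.4218 → 27.42 m.

27.42 m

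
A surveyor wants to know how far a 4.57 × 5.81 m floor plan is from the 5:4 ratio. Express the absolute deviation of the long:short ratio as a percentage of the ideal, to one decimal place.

Ratio = 5.81 / 4.57 ≈ 1.2713.
Ideal 5:4 = 1.2500. |1.2713 − 1.2500| / 1.2500 ≈ 1.70% → 1.7%.

1.7%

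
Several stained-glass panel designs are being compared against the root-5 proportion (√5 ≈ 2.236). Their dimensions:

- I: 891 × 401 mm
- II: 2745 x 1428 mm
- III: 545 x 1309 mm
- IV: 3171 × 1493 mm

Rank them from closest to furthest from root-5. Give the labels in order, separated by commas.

I: 891/401 ≈ 2.222 → |2.222 − 2.236| = 0.014
II: 2745/1428 ≈ 1.922 → |1.922 − 2.236| = 0.314
III: 1309/545 ≈ 2.402 → |2.402 − 2.236| = 0.166
IV: 3171/1493 ≈ 2.124 → |2.124 − 2.236| = 0.112

I, IV, III, II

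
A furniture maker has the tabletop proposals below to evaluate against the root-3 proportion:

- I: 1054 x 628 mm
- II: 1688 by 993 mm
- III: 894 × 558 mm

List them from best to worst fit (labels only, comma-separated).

II, I, III

Ratios: I = 1054 / 628 ≈ 1.678; II = 1688 / 993 ≈ 1.700; III = 894 / 558 ≈ 1.602.
|Δ from 1.732|: I 0.054; II 0.032; III 0.130.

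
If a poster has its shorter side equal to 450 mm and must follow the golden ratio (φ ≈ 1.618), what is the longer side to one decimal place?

728.1 mm

golden ratio ≈ 1.61803.
Longer side = 450 × 1.61803 ≈ 728.114 → 728.1 mm.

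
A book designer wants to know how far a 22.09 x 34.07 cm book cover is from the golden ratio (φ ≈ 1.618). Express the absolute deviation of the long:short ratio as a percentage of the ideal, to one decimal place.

Ratio = 34.07 / 22.09 ≈ 1.5423.
Ideal golden ratio ≈ 1.6180. |1.5423 − 1.6180| / 1.6180 ≈ 4.68% → 4.7%.

4.7%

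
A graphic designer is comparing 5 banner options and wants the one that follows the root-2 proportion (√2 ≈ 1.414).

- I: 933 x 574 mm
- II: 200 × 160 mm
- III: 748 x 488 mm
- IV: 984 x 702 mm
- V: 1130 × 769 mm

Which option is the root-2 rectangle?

Ratios (long/short): I ≈ 1.625; II ≈ 1.250; III ≈ 1.533; IV ≈ 1.402; V ≈ 1.469.
root-2 ≈ 1.414; option IV is nearest (Δ 0.012).

IV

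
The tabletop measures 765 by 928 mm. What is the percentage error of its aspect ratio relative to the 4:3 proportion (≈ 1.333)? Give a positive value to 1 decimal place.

Ratio = 928 / 765 ≈ 1.2131.
Ideal 4:3 ≈ 1.3333. |1.2131 − 1.3333| / 1.3333 ≈ 9.02% → 9.0%.

9.0%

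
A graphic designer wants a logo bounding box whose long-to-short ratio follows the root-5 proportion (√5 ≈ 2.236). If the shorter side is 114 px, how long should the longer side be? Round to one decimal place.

root-5 ≈ 2.23607.
Longer side = 114 × 2.23607 ≈ 254.912 → 254.9 px.

254.9 px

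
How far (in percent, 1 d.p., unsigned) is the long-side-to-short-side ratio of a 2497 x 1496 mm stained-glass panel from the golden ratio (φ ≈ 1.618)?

Ratio = 2497 / 1496 ≈ 1.6691.
Ideal golden ratio ≈ 1.6180. |1.6691 − 1.6180| / 1.6180 ≈ 3.16% → 3.2%.

3.2%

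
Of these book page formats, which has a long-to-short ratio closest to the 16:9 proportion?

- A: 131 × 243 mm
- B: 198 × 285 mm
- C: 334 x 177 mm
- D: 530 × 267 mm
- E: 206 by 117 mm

Ratios (long/short): A ≈ 1.855; B ≈ 1.439; C ≈ 1.887; D ≈ 1.985; E ≈ 1.761.
16:9 ≈ 1.778; option E is nearest (Δ 0.017).

E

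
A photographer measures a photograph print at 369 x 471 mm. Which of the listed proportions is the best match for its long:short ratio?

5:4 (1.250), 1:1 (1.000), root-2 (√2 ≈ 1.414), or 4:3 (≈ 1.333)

5:4

Ratio = 471 / 369 ≈ 1.276.
Distances: 5:4 1.250 (Δ 0.026); 1:1 1.000 (Δ 0.276); root-2 1.414 (Δ 0.138); 4:3 1.333 (Δ 0.057).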